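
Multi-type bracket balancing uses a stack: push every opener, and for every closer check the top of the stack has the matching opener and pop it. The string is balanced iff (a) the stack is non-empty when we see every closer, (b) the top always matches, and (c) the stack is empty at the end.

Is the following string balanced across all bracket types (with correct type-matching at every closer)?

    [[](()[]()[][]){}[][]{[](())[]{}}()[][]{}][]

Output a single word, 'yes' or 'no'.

Answer: yes

Derivation:
pos 0: push '['; stack = [
pos 1: push '['; stack = [[
pos 2: ']' matches '['; pop; stack = [
pos 3: push '('; stack = [(
pos 4: push '('; stack = [((
pos 5: ')' matches '('; pop; stack = [(
pos 6: push '['; stack = [([
pos 7: ']' matches '['; pop; stack = [(
pos 8: push '('; stack = [((
pos 9: ')' matches '('; pop; stack = [(
pos 10: push '['; stack = [([
pos 11: ']' matches '['; pop; stack = [(
pos 12: push '['; stack = [([
pos 13: ']' matches '['; pop; stack = [(
pos 14: ')' matches '('; pop; stack = [
pos 15: push '{'; stack = [{
pos 16: '}' matches '{'; pop; stack = [
pos 17: push '['; stack = [[
pos 18: ']' matches '['; pop; stack = [
pos 19: push '['; stack = [[
pos 20: ']' matches '['; pop; stack = [
pos 21: push '{'; stack = [{
pos 22: push '['; stack = [{[
pos 23: ']' matches '['; pop; stack = [{
pos 24: push '('; stack = [{(
pos 25: push '('; stack = [{((
pos 26: ')' matches '('; pop; stack = [{(
pos 27: ')' matches '('; pop; stack = [{
pos 28: push '['; stack = [{[
pos 29: ']' matches '['; pop; stack = [{
pos 30: push '{'; stack = [{{
pos 31: '}' matches '{'; pop; stack = [{
pos 32: '}' matches '{'; pop; stack = [
pos 33: push '('; stack = [(
pos 34: ')' matches '('; pop; stack = [
pos 35: push '['; stack = [[
pos 36: ']' matches '['; pop; stack = [
pos 37: push '['; stack = [[
pos 38: ']' matches '['; pop; stack = [
pos 39: push '{'; stack = [{
pos 40: '}' matches '{'; pop; stack = [
pos 41: ']' matches '['; pop; stack = (empty)
pos 42: push '['; stack = [
pos 43: ']' matches '['; pop; stack = (empty)
end: stack empty → VALID
Verdict: properly nested → yes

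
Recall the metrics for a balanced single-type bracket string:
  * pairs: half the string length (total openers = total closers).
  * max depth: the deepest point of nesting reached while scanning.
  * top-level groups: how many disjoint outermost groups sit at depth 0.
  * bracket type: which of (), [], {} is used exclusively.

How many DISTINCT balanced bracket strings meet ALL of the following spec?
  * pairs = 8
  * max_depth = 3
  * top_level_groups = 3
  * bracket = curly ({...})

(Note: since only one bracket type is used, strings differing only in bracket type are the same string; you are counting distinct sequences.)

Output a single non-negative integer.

Answer: 147

Derivation:
Spec: pairs=8 depth=3 groups=3
Count(depth <= 3) = 168
Count(depth <= 2) = 21
Count(depth == 3) = 168 - 21 = 147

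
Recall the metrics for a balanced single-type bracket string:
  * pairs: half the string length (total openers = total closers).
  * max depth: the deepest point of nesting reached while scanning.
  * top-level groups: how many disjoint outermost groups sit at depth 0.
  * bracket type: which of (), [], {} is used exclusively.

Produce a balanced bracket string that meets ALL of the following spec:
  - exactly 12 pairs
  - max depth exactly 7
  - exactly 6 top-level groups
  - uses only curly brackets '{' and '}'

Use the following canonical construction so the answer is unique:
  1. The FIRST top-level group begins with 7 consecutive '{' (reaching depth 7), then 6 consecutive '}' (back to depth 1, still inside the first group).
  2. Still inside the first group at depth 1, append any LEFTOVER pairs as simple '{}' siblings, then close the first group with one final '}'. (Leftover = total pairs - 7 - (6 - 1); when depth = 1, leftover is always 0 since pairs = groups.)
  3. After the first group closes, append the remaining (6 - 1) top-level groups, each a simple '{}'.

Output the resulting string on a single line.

Answer: {{{{{{{}}}}}}}{}{}{}{}{}

Derivation:
Spec: pairs=12 depth=7 groups=6
Leftover pairs = 12 - 7 - (6-1) = 0
First group: deep chain of depth 7 + 0 sibling pairs
Remaining 5 groups: simple '{}' each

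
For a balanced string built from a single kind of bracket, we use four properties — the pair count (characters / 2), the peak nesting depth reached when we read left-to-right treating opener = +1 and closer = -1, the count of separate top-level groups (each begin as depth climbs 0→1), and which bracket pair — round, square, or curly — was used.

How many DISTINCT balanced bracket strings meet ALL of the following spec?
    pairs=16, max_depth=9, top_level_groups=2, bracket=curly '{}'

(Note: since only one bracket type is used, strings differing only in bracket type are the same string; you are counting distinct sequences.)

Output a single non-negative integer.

Answer: 372708

Derivation:
Spec: pairs=16 depth=9 groups=2
Count(depth <= 9) = 9545031
Count(depth <= 8) = 9172323
Count(depth == 9) = 9545031 - 9172323 = 372708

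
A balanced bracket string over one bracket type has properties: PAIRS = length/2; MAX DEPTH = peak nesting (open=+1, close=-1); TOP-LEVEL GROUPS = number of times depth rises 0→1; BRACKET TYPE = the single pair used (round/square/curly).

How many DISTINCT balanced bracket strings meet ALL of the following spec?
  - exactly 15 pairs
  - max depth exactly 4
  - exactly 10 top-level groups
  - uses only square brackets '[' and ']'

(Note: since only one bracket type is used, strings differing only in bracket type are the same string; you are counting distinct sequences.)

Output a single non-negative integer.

Answer: 1170

Derivation:
Spec: pairs=15 depth=4 groups=10
Count(depth <= 4) = 7582
Count(depth <= 3) = 6412
Count(depth == 4) = 7582 - 6412 = 1170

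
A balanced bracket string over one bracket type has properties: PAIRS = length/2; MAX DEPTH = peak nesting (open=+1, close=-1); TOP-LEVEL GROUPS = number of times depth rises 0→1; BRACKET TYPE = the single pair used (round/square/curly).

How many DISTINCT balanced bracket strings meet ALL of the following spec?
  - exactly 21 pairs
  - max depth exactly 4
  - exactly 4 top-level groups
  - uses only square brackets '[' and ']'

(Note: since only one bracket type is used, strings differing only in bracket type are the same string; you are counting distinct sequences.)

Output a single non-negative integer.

Answer: 304887832

Derivation:
Spec: pairs=21 depth=4 groups=4
Count(depth <= 4) = 320747544
Count(depth <= 3) = 15859712
Count(depth == 4) = 320747544 - 15859712 = 304887832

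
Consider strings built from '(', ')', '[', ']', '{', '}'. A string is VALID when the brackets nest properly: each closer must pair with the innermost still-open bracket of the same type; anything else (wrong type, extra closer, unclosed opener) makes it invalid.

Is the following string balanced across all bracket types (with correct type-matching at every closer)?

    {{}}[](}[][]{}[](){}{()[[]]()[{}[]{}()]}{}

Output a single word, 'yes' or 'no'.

Answer: no

Derivation:
pos 0: push '{'; stack = {
pos 1: push '{'; stack = {{
pos 2: '}' matches '{'; pop; stack = {
pos 3: '}' matches '{'; pop; stack = (empty)
pos 4: push '['; stack = [
pos 5: ']' matches '['; pop; stack = (empty)
pos 6: push '('; stack = (
pos 7: saw closer '}' but top of stack is '(' (expected ')') → INVALID
Verdict: type mismatch at position 7: '}' closes '(' → no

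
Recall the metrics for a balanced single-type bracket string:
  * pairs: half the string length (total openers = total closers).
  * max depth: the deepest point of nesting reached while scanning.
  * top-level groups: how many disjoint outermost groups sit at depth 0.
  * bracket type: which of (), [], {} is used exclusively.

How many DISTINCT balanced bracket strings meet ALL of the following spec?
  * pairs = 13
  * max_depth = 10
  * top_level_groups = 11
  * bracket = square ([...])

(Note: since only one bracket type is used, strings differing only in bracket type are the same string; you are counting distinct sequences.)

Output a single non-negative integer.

Spec: pairs=13 depth=10 groups=11
Count(depth <= 10) = 77
Count(depth <= 9) = 77
Count(depth == 10) = 77 - 77 = 0

Answer: 0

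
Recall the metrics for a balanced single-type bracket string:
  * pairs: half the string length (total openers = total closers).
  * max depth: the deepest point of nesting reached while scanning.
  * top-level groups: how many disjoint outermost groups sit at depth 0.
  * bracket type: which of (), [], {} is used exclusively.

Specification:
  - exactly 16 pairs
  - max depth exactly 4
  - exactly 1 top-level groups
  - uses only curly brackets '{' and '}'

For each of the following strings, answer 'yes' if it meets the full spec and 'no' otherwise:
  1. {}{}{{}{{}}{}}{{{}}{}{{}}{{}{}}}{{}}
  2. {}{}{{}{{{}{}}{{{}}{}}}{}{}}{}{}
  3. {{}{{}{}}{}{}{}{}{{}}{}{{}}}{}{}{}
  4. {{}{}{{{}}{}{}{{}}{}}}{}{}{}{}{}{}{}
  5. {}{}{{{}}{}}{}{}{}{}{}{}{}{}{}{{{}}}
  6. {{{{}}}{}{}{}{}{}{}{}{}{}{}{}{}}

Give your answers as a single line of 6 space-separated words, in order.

Answer: no no no no no yes

Derivation:
String 1 '{}{}{{}{{}}{}}{{{}}{}{{}}{{}{}}}{{}}': depth seq [1 0 1 0 1 2 1 2 3 2 1 2 1 0 1 2 3 2 1 2 1 2 3 2 1 2 3 2 3 2 1 0 1 2 1 0]
  -> pairs=18 depth=3 groups=5 -> no
String 2 '{}{}{{}{{{}{}}{{{}}{}}}{}{}}{}{}': depth seq [1 0 1 0 1 2 1 2 3 4 3 4 3 2 3 4 5 4 3 4 3 2 1 2 1 2 1 0 1 0 1 0]
  -> pairs=16 depth=5 groups=5 -> no
String 3 '{{}{{}{}}{}{}{}{}{{}}{}{{}}}{}{}{}': depth seq [1 2 1 2 3 2 3 2 1 2 1 2 1 2 1 2 1 2 3 2 1 2 1 2 3 2 1 0 1 0 1 0 1 0]
  -> pairs=17 depth=3 groups=4 -> no
String 4 '{{}{}{{{}}{}{}{{}}{}}}{}{}{}{}{}{}{}': depth seq [1 2 1 2 1 2 3 4 3 2 3 2 3 2 3 4 3 2 3 2 1 0 1 0 1 0 1 0 1 0 1 0 1 0 1 0]
  -> pairs=18 depth=4 groups=8 -> no
String 5 '{}{}{{{}}{}}{}{}{}{}{}{}{}{}{}{{{}}}': depth seq [1 0 1 0 1 2 3 2 1 2 1 0 1 0 1 0 1 0 1 0 1 0 1 0 1 0 1 0 1 0 1 2 3 2 1 0]
  -> pairs=18 depth=3 groups=13 -> no
String 6 '{{{{}}}{}{}{}{}{}{}{}{}{}{}{}{}}': depth seq [1 2 3 4 3 2 1 2 1 2 1 2 1 2 1 2 1 2 1 2 1 2 1 2 1 2 1 2 1 2 1 0]
  -> pairs=16 depth=4 groups=1 -> yes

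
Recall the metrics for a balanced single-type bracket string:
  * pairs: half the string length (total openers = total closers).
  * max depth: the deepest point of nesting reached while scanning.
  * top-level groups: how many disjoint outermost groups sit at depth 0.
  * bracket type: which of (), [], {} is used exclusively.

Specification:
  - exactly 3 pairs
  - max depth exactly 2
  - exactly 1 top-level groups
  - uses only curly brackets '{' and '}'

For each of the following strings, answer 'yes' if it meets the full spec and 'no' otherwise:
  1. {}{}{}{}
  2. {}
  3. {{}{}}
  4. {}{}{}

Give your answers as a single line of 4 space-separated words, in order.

Answer: no no yes no

Derivation:
String 1 '{}{}{}{}': depth seq [1 0 1 0 1 0 1 0]
  -> pairs=4 depth=1 groups=4 -> no
String 2 '{}': depth seq [1 0]
  -> pairs=1 depth=1 groups=1 -> no
String 3 '{{}{}}': depth seq [1 2 1 2 1 0]
  -> pairs=3 depth=2 groups=1 -> yes
String 4 '{}{}{}': depth seq [1 0 1 0 1 0]
  -> pairs=3 depth=1 groups=3 -> no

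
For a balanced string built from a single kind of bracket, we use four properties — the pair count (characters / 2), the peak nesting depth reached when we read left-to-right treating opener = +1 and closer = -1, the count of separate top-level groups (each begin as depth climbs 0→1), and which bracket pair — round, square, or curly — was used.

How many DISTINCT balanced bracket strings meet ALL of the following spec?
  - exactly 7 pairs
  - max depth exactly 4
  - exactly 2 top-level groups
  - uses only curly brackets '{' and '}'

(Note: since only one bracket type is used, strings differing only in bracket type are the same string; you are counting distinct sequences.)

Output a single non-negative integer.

Spec: pairs=7 depth=4 groups=2
Count(depth <= 4) = 114
Count(depth <= 3) = 64
Count(depth == 4) = 114 - 64 = 50

Answer: 50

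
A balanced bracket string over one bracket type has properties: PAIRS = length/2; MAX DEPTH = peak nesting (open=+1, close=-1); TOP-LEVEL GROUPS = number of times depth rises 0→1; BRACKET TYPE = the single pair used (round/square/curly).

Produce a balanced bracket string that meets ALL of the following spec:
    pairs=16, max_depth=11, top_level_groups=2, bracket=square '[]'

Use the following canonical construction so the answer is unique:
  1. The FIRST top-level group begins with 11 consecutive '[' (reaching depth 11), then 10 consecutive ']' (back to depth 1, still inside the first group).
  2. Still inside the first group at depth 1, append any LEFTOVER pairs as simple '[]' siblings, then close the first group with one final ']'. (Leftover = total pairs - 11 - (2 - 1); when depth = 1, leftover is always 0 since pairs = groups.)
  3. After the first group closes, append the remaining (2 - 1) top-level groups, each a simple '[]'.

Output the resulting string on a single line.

Answer: [[[[[[[[[[[]]]]]]]]]][][][][]][]

Derivation:
Spec: pairs=16 depth=11 groups=2
Leftover pairs = 16 - 11 - (2-1) = 4
First group: deep chain of depth 11 + 4 sibling pairs
Remaining 1 groups: simple '[]' each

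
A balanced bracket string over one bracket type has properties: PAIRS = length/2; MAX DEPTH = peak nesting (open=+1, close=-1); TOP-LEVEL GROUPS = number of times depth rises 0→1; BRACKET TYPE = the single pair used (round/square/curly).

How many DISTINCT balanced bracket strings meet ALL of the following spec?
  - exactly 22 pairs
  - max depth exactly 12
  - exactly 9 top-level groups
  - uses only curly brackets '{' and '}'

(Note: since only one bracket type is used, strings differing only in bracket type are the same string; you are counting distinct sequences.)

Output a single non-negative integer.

Answer: 4158

Derivation:
Spec: pairs=22 depth=12 groups=9
Count(depth <= 12) = 379629432
Count(depth <= 11) = 379625274
Count(depth == 12) = 379629432 - 379625274 = 4158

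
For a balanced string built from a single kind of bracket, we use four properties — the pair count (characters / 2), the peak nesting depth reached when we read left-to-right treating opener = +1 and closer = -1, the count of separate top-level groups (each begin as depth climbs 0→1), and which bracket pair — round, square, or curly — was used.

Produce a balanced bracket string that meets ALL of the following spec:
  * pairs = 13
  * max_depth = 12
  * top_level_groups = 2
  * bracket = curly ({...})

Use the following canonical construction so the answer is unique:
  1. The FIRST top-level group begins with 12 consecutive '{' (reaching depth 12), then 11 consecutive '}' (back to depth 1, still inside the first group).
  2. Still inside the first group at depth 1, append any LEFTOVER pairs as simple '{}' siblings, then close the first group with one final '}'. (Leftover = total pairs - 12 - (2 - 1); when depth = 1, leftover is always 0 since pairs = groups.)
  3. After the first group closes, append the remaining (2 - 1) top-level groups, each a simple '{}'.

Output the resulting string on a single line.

Answer: {{{{{{{{{{{{}}}}}}}}}}}}{}

Derivation:
Spec: pairs=13 depth=12 groups=2
Leftover pairs = 13 - 12 - (2-1) = 0
First group: deep chain of depth 12 + 0 sibling pairs
Remaining 1 groups: simple '{}' each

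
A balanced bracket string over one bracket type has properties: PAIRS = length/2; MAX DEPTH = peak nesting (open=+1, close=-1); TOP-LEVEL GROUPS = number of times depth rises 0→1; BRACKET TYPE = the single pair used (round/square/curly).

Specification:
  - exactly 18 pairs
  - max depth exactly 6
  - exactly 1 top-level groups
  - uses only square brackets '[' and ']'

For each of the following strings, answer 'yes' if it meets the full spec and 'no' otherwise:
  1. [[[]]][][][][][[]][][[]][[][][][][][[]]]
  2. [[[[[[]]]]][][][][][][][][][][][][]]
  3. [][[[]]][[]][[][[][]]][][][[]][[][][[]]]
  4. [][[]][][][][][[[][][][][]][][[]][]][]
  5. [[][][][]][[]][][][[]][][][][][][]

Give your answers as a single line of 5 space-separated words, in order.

String 1 '[[[]]][][][][][[]][][[]][[][][][][][[]]]': depth seq [1 2 3 2 1 0 1 0 1 0 1 0 1 0 1 2 1 0 1 0 1 2 1 0 1 2 1 2 1 2 1 2 1 2 1 2 3 2 1 0]
  -> pairs=20 depth=3 groups=9 -> no
String 2 '[[[[[[]]]]][][][][][][][][][][][][]]': depth seq [1 2 3 4 5 6 5 4 3 2 1 2 1 2 1 2 1 2 1 2 1 2 1 2 1 2 1 2 1 2 1 2 1 2 1 0]
  -> pairs=18 depth=6 groups=1 -> yes
String 3 '[][[[]]][[]][[][[][]]][][][[]][[][][[]]]': depth seq [1 0 1 2 3 2 1 0 1 2 1 0 1 2 1 2 3 2 3 2 1 0 1 0 1 0 1 2 1 0 1 2 1 2 1 2 3 2 1 0]
  -> pairs=20 depth=3 groups=8 -> no
String 4 '[][[]][][][][][[[][][][][]][][[]][]][]': depth seq [1 0 1 2 1 0 1 0 1 0 1 0 1 0 1 2 3 2 3 2 3 2 3 2 3 2 1 2 1 2 3 2 1 2 1 0 1 0]
  -> pairs=19 depth=3 groups=8 -> no
String 5 '[[][][][]][[]][][][[]][][][][][][]': depth seq [1 2 1 2 1 2 1 2 1 0 1 2 1 0 1 0 1 0 1 2 1 0 1 0 1 0 1 0 1 0 1 0 1 0]
  -> pairs=17 depth=2 groups=11 -> no

Answer: no yes no no no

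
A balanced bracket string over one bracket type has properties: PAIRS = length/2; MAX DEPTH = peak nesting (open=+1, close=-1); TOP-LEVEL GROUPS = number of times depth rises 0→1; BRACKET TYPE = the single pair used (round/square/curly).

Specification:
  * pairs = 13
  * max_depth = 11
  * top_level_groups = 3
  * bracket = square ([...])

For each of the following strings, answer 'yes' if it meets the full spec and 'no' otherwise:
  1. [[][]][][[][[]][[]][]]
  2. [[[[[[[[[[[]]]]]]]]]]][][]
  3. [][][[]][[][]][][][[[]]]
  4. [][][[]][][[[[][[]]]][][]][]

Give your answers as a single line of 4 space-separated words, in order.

Answer: no yes no no

Derivation:
String 1 '[[][]][][[][[]][[]][]]': depth seq [1 2 1 2 1 0 1 0 1 2 1 2 3 2 1 2 3 2 1 2 1 0]
  -> pairs=11 depth=3 groups=3 -> no
String 2 '[[[[[[[[[[[]]]]]]]]]]][][]': depth seq [1 2 3 4 5 6 7 8 9 10 11 10 9 8 7 6 5 4 3 2 1 0 1 0 1 0]
  -> pairs=13 depth=11 groups=3 -> yes
String 3 '[][][[]][[][]][][][[[]]]': depth seq [1 0 1 0 1 2 1 0 1 2 1 2 1 0 1 0 1 0 1 2 3 2 1 0]
  -> pairs=12 depth=3 groups=7 -> no
String 4 '[][][[]][][[[[][[]]]][][]][]': depth seq [1 0 1 0 1 2 1 0 1 0 1 2 3 4 3 4 5 4 3 2 1 2 1 2 1 0 1 0]
  -> pairs=14 depth=5 groups=6 -> no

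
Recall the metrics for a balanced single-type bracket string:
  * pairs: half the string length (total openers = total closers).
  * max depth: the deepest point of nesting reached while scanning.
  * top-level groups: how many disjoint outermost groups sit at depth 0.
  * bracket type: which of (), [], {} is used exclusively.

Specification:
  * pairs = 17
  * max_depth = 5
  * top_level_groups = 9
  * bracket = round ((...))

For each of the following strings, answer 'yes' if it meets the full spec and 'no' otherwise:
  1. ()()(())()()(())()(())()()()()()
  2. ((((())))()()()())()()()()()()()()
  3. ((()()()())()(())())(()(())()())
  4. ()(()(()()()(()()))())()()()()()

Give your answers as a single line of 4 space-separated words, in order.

String 1 '()()(())()()(())()(())()()()()()': depth seq [1 0 1 0 1 2 1 0 1 0 1 0 1 2 1 0 1 0 1 2 1 0 1 0 1 0 1 0 1 0 1 0]
  -> pairs=16 depth=2 groups=13 -> no
String 2 '((((())))()()()())()()()()()()()()': depth seq [1 2 3 4 5 4 3 2 1 2 1 2 1 2 1 2 1 0 1 0 1 0 1 0 1 0 1 0 1 0 1 0 1 0]
  -> pairs=17 depth=5 groups=9 -> yes
String 3 '((()()()())()(())())(()(())()())': depth seq [1 2 3 2 3 2 3 2 3 2 1 2 1 2 3 2 1 2 1 0 1 2 1 2 3 2 1 2 1 2 1 0]
  -> pairs=16 depth=3 groups=2 -> no
String 4 '()(()(()()()(()()))())()()()()()': depth seq [1 0 1 2 1 2 3 2 3 2 3 2 3 4 3 4 3 2 1 2 1 0 1 0 1 0 1 0 1 0 1 0]
  -> pairs=16 depth=4 groups=7 -> no

Answer: no yes no no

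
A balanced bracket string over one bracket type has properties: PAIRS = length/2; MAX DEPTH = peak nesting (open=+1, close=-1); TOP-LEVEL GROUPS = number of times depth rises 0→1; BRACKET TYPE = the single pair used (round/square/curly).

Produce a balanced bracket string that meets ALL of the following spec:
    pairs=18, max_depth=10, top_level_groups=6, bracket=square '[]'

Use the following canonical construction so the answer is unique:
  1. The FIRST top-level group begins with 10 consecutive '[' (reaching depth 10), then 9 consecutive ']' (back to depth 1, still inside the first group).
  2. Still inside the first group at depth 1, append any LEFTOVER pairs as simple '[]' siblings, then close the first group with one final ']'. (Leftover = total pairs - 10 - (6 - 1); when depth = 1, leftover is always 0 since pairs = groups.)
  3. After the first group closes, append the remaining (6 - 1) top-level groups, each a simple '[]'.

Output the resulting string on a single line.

Spec: pairs=18 depth=10 groups=6
Leftover pairs = 18 - 10 - (6-1) = 3
First group: deep chain of depth 10 + 3 sibling pairs
Remaining 5 groups: simple '[]' each

Answer: [[[[[[[[[[]]]]]]]]][][][]][][][][][]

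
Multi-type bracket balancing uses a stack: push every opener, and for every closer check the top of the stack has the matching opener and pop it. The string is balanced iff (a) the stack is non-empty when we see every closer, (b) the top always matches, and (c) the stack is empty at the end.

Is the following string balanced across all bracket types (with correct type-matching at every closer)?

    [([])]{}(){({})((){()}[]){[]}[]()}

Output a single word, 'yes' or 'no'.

pos 0: push '['; stack = [
pos 1: push '('; stack = [(
pos 2: push '['; stack = [([
pos 3: ']' matches '['; pop; stack = [(
pos 4: ')' matches '('; pop; stack = [
pos 5: ']' matches '['; pop; stack = (empty)
pos 6: push '{'; stack = {
pos 7: '}' matches '{'; pop; stack = (empty)
pos 8: push '('; stack = (
pos 9: ')' matches '('; pop; stack = (empty)
pos 10: push '{'; stack = {
pos 11: push '('; stack = {(
pos 12: push '{'; stack = {({
pos 13: '}' matches '{'; pop; stack = {(
pos 14: ')' matches '('; pop; stack = {
pos 15: push '('; stack = {(
pos 16: push '('; stack = {((
pos 17: ')' matches '('; pop; stack = {(
pos 18: push '{'; stack = {({
pos 19: push '('; stack = {({(
pos 20: ')' matches '('; pop; stack = {({
pos 21: '}' matches '{'; pop; stack = {(
pos 22: push '['; stack = {([
pos 23: ']' matches '['; pop; stack = {(
pos 24: ')' matches '('; pop; stack = {
pos 25: push '{'; stack = {{
pos 26: push '['; stack = {{[
pos 27: ']' matches '['; pop; stack = {{
pos 28: '}' matches '{'; pop; stack = {
pos 29: push '['; stack = {[
pos 30: ']' matches '['; pop; stack = {
pos 31: push '('; stack = {(
pos 32: ')' matches '('; pop; stack = {
pos 33: '}' matches '{'; pop; stack = (empty)
end: stack empty → VALID
Verdict: properly nested → yes

Answer: yes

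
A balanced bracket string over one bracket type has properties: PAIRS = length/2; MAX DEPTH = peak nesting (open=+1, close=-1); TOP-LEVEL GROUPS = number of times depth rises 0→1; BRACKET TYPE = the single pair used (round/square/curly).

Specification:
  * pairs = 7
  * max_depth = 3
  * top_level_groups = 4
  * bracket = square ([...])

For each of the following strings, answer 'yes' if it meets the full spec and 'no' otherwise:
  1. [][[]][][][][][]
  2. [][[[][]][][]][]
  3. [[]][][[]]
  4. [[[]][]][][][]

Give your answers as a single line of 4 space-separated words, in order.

String 1 '[][[]][][][][][]': depth seq [1 0 1 2 1 0 1 0 1 0 1 0 1 0 1 0]
  -> pairs=8 depth=2 groups=7 -> no
String 2 '[][[[][]][][]][]': depth seq [1 0 1 2 3 2 3 2 1 2 1 2 1 0 1 0]
  -> pairs=8 depth=3 groups=3 -> no
String 3 '[[]][][[]]': depth seq [1 2 1 0 1 0 1 2 1 0]
  -> pairs=5 depth=2 groups=3 -> no
String 4 '[[[]][]][][][]': depth seq [1 2 3 2 1 2 1 0 1 0 1 0 1 0]
  -> pairs=7 depth=3 groups=4 -> yes

Answer: no no no yes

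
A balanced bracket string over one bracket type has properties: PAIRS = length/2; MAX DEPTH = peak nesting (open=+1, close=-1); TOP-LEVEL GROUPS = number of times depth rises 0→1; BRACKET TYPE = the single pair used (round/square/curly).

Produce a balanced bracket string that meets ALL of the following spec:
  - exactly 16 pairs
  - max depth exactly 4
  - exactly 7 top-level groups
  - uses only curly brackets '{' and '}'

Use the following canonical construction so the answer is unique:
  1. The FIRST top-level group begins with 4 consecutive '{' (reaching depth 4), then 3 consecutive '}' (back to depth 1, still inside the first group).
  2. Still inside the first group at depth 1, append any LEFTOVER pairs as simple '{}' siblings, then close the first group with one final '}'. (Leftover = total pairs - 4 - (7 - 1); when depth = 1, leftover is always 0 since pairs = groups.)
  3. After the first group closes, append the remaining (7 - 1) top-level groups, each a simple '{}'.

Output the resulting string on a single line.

Spec: pairs=16 depth=4 groups=7
Leftover pairs = 16 - 4 - (7-1) = 6
First group: deep chain of depth 4 + 6 sibling pairs
Remaining 6 groups: simple '{}' each

Answer: {{{{}}}{}{}{}{}{}{}}{}{}{}{}{}{}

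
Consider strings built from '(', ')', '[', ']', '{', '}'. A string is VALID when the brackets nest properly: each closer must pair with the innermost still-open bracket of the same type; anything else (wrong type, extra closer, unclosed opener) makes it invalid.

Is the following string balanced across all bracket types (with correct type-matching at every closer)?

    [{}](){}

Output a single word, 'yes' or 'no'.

pos 0: push '['; stack = [
pos 1: push '{'; stack = [{
pos 2: '}' matches '{'; pop; stack = [
pos 3: ']' matches '['; pop; stack = (empty)
pos 4: push '('; stack = (
pos 5: ')' matches '('; pop; stack = (empty)
pos 6: push '{'; stack = {
pos 7: '}' matches '{'; pop; stack = (empty)
end: stack empty → VALID
Verdict: properly nested → yes

Answer: yes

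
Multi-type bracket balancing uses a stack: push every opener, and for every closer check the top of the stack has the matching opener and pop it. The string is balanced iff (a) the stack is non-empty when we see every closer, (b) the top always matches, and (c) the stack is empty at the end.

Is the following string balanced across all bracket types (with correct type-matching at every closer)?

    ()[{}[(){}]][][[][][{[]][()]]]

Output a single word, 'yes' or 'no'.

pos 0: push '('; stack = (
pos 1: ')' matches '('; pop; stack = (empty)
pos 2: push '['; stack = [
pos 3: push '{'; stack = [{
pos 4: '}' matches '{'; pop; stack = [
pos 5: push '['; stack = [[
pos 6: push '('; stack = [[(
pos 7: ')' matches '('; pop; stack = [[
pos 8: push '{'; stack = [[{
pos 9: '}' matches '{'; pop; stack = [[
pos 10: ']' matches '['; pop; stack = [
pos 11: ']' matches '['; pop; stack = (empty)
pos 12: push '['; stack = [
pos 13: ']' matches '['; pop; stack = (empty)
pos 14: push '['; stack = [
pos 15: push '['; stack = [[
pos 16: ']' matches '['; pop; stack = [
pos 17: push '['; stack = [[
pos 18: ']' matches '['; pop; stack = [
pos 19: push '['; stack = [[
pos 20: push '{'; stack = [[{
pos 21: push '['; stack = [[{[
pos 22: ']' matches '['; pop; stack = [[{
pos 23: saw closer ']' but top of stack is '{' (expected '}') → INVALID
Verdict: type mismatch at position 23: ']' closes '{' → no

Answer: no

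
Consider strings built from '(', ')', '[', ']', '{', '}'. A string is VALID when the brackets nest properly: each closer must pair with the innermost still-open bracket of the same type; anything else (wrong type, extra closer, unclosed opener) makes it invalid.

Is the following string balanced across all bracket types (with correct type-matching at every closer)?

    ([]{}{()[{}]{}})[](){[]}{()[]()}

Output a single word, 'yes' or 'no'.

pos 0: push '('; stack = (
pos 1: push '['; stack = ([
pos 2: ']' matches '['; pop; stack = (
pos 3: push '{'; stack = ({
pos 4: '}' matches '{'; pop; stack = (
pos 5: push '{'; stack = ({
pos 6: push '('; stack = ({(
pos 7: ')' matches '('; pop; stack = ({
pos 8: push '['; stack = ({[
pos 9: push '{'; stack = ({[{
pos 10: '}' matches '{'; pop; stack = ({[
pos 11: ']' matches '['; pop; stack = ({
pos 12: push '{'; stack = ({{
pos 13: '}' matches '{'; pop; stack = ({
pos 14: '}' matches '{'; pop; stack = (
pos 15: ')' matches '('; pop; stack = (empty)
pos 16: push '['; stack = [
pos 17: ']' matches '['; pop; stack = (empty)
pos 18: push '('; stack = (
pos 19: ')' matches '('; pop; stack = (empty)
pos 20: push '{'; stack = {
pos 21: push '['; stack = {[
pos 22: ']' matches '['; pop; stack = {
pos 23: '}' matches '{'; pop; stack = (empty)
pos 24: push '{'; stack = {
pos 25: push '('; stack = {(
pos 26: ')' matches '('; pop; stack = {
pos 27: push '['; stack = {[
pos 28: ']' matches '['; pop; stack = {
pos 29: push '('; stack = {(
pos 30: ')' matches '('; pop; stack = {
pos 31: '}' matches '{'; pop; stack = (empty)
end: stack empty → VALID
Verdict: properly nested → yes

Answer: yes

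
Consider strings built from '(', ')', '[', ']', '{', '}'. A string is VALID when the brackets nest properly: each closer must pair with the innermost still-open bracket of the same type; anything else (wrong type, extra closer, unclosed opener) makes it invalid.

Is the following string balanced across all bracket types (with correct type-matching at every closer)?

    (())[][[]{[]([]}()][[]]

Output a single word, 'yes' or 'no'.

Answer: no

Derivation:
pos 0: push '('; stack = (
pos 1: push '('; stack = ((
pos 2: ')' matches '('; pop; stack = (
pos 3: ')' matches '('; pop; stack = (empty)
pos 4: push '['; stack = [
pos 5: ']' matches '['; pop; stack = (empty)
pos 6: push '['; stack = [
pos 7: push '['; stack = [[
pos 8: ']' matches '['; pop; stack = [
pos 9: push '{'; stack = [{
pos 10: push '['; stack = [{[
pos 11: ']' matches '['; pop; stack = [{
pos 12: push '('; stack = [{(
pos 13: push '['; stack = [{([
pos 14: ']' matches '['; pop; stack = [{(
pos 15: saw closer '}' but top of stack is '(' (expected ')') → INVALID
Verdict: type mismatch at position 15: '}' closes '(' → no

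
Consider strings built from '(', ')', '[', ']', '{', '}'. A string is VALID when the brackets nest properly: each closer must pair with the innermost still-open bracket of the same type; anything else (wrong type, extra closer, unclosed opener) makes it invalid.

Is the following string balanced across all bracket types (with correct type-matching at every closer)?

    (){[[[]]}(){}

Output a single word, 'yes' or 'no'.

pos 0: push '('; stack = (
pos 1: ')' matches '('; pop; stack = (empty)
pos 2: push '{'; stack = {
pos 3: push '['; stack = {[
pos 4: push '['; stack = {[[
pos 5: push '['; stack = {[[[
pos 6: ']' matches '['; pop; stack = {[[
pos 7: ']' matches '['; pop; stack = {[
pos 8: saw closer '}' but top of stack is '[' (expected ']') → INVALID
Verdict: type mismatch at position 8: '}' closes '[' → no

Answer: no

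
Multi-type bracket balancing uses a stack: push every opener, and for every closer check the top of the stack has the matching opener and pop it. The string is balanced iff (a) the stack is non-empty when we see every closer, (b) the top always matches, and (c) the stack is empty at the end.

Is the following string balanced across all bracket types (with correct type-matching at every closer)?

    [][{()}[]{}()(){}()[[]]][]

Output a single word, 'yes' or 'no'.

Answer: yes

Derivation:
pos 0: push '['; stack = [
pos 1: ']' matches '['; pop; stack = (empty)
pos 2: push '['; stack = [
pos 3: push '{'; stack = [{
pos 4: push '('; stack = [{(
pos 5: ')' matches '('; pop; stack = [{
pos 6: '}' matches '{'; pop; stack = [
pos 7: push '['; stack = [[
pos 8: ']' matches '['; pop; stack = [
pos 9: push '{'; stack = [{
pos 10: '}' matches '{'; pop; stack = [
pos 11: push '('; stack = [(
pos 12: ')' matches '('; pop; stack = [
pos 13: push '('; stack = [(
pos 14: ')' matches '('; pop; stack = [
pos 15: push '{'; stack = [{
pos 16: '}' matches '{'; pop; stack = [
pos 17: push '('; stack = [(
pos 18: ')' matches '('; pop; stack = [
pos 19: push '['; stack = [[
pos 20: push '['; stack = [[[
pos 21: ']' matches '['; pop; stack = [[
pos 22: ']' matches '['; pop; stack = [
pos 23: ']' matches '['; pop; stack = (empty)
pos 24: push '['; stack = [
pos 25: ']' matches '['; pop; stack = (empty)
end: stack empty → VALID
Verdict: properly nested → yes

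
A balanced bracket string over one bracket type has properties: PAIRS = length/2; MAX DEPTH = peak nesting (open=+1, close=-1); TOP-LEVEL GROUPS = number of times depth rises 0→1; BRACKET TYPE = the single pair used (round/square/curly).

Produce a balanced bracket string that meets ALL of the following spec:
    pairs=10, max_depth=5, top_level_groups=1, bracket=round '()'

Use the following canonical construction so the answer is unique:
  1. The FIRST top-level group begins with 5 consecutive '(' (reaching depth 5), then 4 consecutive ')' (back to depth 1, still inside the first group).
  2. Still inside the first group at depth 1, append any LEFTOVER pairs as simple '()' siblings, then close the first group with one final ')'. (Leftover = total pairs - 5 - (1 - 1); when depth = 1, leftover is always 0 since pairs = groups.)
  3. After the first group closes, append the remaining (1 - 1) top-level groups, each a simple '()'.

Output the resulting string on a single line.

Spec: pairs=10 depth=5 groups=1
Leftover pairs = 10 - 5 - (1-1) = 5
First group: deep chain of depth 5 + 5 sibling pairs
Remaining 0 groups: simple '()' each

Answer: ((((())))()()()()())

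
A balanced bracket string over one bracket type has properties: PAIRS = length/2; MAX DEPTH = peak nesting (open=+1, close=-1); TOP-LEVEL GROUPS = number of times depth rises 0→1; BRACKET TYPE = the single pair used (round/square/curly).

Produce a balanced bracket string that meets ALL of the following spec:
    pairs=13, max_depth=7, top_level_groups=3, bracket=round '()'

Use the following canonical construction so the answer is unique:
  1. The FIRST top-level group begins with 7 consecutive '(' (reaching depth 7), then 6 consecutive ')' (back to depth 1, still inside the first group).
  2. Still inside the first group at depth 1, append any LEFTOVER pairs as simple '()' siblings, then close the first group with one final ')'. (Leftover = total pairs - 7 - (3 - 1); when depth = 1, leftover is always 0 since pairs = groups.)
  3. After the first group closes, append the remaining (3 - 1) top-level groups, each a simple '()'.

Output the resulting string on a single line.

Answer: ((((((())))))()()()())()()

Derivation:
Spec: pairs=13 depth=7 groups=3
Leftover pairs = 13 - 7 - (3-1) = 4
First group: deep chain of depth 7 + 4 sibling pairs
Remaining 2 groups: simple '()' each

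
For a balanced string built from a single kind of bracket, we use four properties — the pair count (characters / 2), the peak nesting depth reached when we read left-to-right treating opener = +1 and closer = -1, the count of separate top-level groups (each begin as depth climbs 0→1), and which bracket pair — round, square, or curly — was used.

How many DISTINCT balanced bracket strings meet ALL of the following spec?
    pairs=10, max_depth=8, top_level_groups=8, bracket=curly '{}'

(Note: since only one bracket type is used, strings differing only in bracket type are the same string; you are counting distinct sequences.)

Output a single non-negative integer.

Answer: 0

Derivation:
Spec: pairs=10 depth=8 groups=8
Count(depth <= 8) = 44
Count(depth <= 7) = 44
Count(depth == 8) = 44 - 44 = 0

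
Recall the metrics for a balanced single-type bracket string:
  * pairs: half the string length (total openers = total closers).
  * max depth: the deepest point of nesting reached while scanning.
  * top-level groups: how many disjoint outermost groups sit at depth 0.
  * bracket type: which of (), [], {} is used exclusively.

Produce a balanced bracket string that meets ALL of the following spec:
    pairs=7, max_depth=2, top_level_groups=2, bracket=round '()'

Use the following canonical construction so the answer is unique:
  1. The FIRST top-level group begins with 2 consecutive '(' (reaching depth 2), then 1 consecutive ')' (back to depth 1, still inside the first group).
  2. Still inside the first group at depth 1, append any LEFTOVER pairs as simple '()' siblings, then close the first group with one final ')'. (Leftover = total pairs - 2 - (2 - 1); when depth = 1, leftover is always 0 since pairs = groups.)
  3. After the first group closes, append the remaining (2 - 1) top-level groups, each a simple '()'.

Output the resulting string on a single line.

Answer: (()()()()())()

Derivation:
Spec: pairs=7 depth=2 groups=2
Leftover pairs = 7 - 2 - (2-1) = 4
First group: deep chain of depth 2 + 4 sibling pairs
Remaining 1 groups: simple '()' each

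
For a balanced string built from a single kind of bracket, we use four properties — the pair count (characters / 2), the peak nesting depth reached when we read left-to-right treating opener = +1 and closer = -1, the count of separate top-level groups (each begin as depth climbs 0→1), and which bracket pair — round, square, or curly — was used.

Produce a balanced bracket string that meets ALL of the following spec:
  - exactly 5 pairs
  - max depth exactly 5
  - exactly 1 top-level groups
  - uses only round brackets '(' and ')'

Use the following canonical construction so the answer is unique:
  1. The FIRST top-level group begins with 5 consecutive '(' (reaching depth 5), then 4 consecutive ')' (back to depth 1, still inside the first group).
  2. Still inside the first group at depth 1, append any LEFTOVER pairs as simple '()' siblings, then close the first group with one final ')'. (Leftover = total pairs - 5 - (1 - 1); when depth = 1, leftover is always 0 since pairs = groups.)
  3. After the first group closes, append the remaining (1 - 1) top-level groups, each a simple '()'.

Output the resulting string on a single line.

Answer: ((((()))))

Derivation:
Spec: pairs=5 depth=5 groups=1
Leftover pairs = 5 - 5 - (1-1) = 0
First group: deep chain of depth 5 + 0 sibling pairs
Remaining 0 groups: simple '()' each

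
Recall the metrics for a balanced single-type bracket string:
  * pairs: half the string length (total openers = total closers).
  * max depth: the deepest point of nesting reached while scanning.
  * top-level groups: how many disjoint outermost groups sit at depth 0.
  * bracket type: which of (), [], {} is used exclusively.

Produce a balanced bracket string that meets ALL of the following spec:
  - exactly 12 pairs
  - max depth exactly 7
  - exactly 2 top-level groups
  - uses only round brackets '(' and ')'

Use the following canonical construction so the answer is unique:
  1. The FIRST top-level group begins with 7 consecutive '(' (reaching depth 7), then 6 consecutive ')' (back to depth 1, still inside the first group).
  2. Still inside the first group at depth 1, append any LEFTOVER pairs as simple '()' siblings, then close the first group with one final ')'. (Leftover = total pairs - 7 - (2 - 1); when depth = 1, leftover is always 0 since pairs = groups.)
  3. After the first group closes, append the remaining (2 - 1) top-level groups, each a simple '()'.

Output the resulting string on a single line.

Spec: pairs=12 depth=7 groups=2
Leftover pairs = 12 - 7 - (2-1) = 4
First group: deep chain of depth 7 + 4 sibling pairs
Remaining 1 groups: simple '()' each

Answer: ((((((())))))()()()())()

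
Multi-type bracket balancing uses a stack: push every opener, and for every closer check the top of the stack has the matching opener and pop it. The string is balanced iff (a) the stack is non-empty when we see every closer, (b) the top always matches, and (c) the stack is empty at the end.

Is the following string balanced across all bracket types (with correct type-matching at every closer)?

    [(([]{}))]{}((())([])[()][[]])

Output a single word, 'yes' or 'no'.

Answer: yes

Derivation:
pos 0: push '['; stack = [
pos 1: push '('; stack = [(
pos 2: push '('; stack = [((
pos 3: push '['; stack = [(([
pos 4: ']' matches '['; pop; stack = [((
pos 5: push '{'; stack = [(({
pos 6: '}' matches '{'; pop; stack = [((
pos 7: ')' matches '('; pop; stack = [(
pos 8: ')' matches '('; pop; stack = [
pos 9: ']' matches '['; pop; stack = (empty)
pos 10: push '{'; stack = {
pos 11: '}' matches '{'; pop; stack = (empty)
pos 12: push '('; stack = (
pos 13: push '('; stack = ((
pos 14: push '('; stack = (((
pos 15: ')' matches '('; pop; stack = ((
pos 16: ')' matches '('; pop; stack = (
pos 17: push '('; stack = ((
pos 18: push '['; stack = (([
pos 19: ']' matches '['; pop; stack = ((
pos 20: ')' matches '('; pop; stack = (
pos 21: push '['; stack = ([
pos 22: push '('; stack = ([(
pos 23: ')' matches '('; pop; stack = ([
pos 24: ']' matches '['; pop; stack = (
pos 25: push '['; stack = ([
pos 26: push '['; stack = ([[
pos 27: ']' matches '['; pop; stack = ([
pos 28: ']' matches '['; pop; stack = (
pos 29: ')' matches '('; pop; stack = (empty)
end: stack empty → VALID
Verdict: properly nested → yes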